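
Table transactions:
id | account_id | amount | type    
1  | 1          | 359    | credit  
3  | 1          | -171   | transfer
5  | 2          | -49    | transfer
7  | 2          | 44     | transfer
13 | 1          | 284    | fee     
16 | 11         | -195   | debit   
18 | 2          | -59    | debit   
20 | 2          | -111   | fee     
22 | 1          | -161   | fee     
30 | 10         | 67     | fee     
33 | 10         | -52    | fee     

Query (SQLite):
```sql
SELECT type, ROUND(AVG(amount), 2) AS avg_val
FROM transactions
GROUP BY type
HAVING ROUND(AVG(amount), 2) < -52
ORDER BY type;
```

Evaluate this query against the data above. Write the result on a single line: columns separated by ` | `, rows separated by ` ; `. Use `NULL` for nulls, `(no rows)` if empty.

Partition transactions by type; compute ROUND(AVG(amount), 2) within each group.
HAVING: keep groups where ROUND(AVG(amount), 2) < -52.
  credit: ids {1} → ROUND(AVG(amount), 2)=359
  debit: ids {16, 18} → ROUND(AVG(amount), 2)=-127
  fee: ids {13, 20, 22, 30, 33} → ROUND(AVG(amount), 2)=5.4
  transfer: ids {3, 5, 7} → ROUND(AVG(amount), 2)=-58.67

debit | -127 ; transfer | -58.67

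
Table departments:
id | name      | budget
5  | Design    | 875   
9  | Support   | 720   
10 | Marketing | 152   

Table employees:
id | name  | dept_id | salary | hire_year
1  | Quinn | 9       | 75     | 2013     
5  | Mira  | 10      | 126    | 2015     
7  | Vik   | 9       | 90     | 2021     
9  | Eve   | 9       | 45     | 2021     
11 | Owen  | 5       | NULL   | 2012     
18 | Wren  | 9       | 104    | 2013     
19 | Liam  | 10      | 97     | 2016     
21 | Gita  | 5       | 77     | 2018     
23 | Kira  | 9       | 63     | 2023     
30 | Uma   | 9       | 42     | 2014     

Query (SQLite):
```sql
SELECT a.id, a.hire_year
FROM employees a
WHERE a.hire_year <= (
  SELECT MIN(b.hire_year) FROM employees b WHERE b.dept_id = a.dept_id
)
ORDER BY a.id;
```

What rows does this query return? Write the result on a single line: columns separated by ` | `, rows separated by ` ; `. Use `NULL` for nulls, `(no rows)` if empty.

For each employees row a, compute MIN(hire_year) over rows sharing a.dept_id.
Keep row a if a.hire_year <= that per-group MIN.
  dept_id=5: MIN(hire_year) = 2012
  dept_id=9: MIN(hire_year) = 2013
  dept_id=10: MIN(hire_year) = 2015

1 | 2013 ; 5 | 2015 ; 11 | 2012 ; 18 | 2013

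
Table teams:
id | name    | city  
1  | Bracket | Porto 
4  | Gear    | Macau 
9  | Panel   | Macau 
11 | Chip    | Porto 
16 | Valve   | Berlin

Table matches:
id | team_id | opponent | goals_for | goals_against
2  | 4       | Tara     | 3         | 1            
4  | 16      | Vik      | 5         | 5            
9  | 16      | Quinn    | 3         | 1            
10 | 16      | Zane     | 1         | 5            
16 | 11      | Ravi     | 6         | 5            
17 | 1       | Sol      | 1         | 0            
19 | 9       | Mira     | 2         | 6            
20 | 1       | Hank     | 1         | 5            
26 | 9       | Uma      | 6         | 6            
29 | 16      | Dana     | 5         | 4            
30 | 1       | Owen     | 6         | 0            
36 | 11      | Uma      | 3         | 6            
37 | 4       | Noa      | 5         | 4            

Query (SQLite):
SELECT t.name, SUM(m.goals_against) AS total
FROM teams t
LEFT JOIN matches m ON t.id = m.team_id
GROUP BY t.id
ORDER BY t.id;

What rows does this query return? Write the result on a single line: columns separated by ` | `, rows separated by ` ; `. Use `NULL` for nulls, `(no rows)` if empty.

LEFT JOIN keeps every teams row; unmatched ones get NULL for matches columns.
Group by teams.id and compute SUM(m.goals_against). SUM over an all-NULL group is NULL.
  1: ids {17, 20, 30} → SUM(m.goals_against)=5
  4: ids {2, 37} → SUM(m.goals_against)=5
  9: ids {19, 26} → SUM(m.goals_against)=12
  11: ids {16, 36} → SUM(m.goals_against)=11
  16: ids {4, 9, 10, 29} → SUM(m.goals_against)=15

Bracket | 5 ; Gear | 5 ; Panel | 12 ; Chip | 11 ; Valve | 15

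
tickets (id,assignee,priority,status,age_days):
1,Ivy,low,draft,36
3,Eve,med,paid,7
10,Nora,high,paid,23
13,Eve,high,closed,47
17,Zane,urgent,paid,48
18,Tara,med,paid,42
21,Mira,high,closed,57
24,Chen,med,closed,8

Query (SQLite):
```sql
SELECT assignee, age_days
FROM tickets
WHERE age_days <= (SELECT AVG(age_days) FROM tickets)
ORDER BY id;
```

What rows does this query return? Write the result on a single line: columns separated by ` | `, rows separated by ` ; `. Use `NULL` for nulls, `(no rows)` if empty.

Scalar subquery: AVG(age_days) over all tickets rows = 33.5.
Keep rows where age_days <= that value.

Eve | 7 ; Nora | 23 ; Chen | 8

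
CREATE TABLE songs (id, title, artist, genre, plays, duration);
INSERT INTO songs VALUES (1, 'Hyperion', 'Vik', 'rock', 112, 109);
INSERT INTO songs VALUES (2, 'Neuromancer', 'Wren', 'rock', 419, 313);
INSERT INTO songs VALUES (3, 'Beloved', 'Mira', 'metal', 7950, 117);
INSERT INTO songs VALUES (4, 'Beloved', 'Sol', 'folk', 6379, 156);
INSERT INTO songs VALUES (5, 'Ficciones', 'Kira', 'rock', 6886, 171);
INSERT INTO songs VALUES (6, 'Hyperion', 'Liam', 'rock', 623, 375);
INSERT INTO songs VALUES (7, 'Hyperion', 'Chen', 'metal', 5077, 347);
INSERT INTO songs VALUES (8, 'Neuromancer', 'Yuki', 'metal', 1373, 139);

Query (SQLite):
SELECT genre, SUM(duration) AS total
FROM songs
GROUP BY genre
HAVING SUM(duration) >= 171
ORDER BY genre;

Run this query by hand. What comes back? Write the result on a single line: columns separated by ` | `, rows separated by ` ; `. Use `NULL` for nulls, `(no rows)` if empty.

metal | 603 ; rock | 968

Partition songs by genre; compute SUM(duration) within each group.
HAVING: keep groups where SUM(duration) >= 171.
  folk: ids {4} → SUM(duration)=156
  metal: ids {3, 7, 8} → SUM(duration)=603
  rock: ids {1, 2, 5, 6} → SUM(duration)=968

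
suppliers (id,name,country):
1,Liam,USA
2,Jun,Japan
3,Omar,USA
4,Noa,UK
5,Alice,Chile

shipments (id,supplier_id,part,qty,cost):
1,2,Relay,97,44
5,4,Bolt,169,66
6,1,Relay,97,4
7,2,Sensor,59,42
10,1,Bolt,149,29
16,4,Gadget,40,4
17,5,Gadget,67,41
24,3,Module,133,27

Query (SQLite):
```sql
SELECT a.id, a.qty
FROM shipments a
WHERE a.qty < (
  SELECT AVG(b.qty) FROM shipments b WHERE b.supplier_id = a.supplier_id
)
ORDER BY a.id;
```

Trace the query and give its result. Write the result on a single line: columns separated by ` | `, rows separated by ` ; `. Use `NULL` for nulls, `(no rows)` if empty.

For each shipments row a, compute AVG(qty) over rows sharing a.supplier_id.
Keep row a if a.qty < that per-group AVG.
  supplier_id=1: AVG(qty) = 123.0
  supplier_id=2: AVG(qty) = 78.0
  supplier_id=3: AVG(qty) = 133.0
  supplier_id=4: AVG(qty) = 104.5
  supplier_id=5: AVG(qty) = 67.0

6 | 97 ; 7 | 59 ; 16 | 40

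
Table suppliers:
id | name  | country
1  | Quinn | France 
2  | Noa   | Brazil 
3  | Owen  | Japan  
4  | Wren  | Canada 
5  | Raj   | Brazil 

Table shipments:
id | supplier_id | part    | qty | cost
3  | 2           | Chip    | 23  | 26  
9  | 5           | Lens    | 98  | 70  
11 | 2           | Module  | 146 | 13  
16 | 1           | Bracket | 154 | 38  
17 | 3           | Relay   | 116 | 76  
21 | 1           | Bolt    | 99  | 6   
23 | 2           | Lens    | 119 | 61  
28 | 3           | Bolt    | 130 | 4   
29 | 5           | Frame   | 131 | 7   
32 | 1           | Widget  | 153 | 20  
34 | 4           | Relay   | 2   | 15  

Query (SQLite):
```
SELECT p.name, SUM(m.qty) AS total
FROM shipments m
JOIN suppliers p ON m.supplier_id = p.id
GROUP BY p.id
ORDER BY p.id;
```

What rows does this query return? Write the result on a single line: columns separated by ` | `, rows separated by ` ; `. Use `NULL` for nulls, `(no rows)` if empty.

Join each shipments row to its suppliers via supplier_id.
Group joined rows by suppliers.id; compute SUM(m.qty) per group.
  1: ids {16, 21, 32} → SUM(m.qty)=406
  2: ids {3, 11, 23} → SUM(m.qty)=288
  3: ids {17, 28} → SUM(m.qty)=246
  4: ids {34} → SUM(m.qty)=2
  5: ids {9, 29} → SUM(m.qty)=229

Quinn | 406 ; Noa | 288 ; Owen | 246 ; Wren | 2 ; Raj | 229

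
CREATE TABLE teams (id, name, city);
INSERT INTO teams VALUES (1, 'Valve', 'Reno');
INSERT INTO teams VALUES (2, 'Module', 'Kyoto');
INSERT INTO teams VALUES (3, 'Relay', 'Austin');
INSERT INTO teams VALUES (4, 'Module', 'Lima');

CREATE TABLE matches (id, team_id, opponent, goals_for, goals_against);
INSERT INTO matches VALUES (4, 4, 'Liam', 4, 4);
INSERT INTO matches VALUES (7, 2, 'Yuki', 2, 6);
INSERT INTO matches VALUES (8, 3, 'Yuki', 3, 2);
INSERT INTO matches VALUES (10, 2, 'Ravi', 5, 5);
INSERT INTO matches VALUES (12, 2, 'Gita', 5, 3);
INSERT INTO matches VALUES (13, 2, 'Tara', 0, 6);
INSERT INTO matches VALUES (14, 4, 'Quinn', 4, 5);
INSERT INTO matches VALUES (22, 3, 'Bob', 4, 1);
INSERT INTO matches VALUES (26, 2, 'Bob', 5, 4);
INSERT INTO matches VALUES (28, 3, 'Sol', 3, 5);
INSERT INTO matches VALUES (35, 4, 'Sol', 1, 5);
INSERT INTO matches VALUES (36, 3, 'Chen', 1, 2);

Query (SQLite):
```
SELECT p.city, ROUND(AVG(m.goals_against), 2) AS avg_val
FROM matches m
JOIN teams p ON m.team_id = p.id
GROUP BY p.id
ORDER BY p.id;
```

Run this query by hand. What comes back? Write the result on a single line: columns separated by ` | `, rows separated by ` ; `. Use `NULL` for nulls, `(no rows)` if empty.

Join each matches row to its teams via team_id.
Group joined rows by teams.id; compute ROUND(AVG(m.goals_against), 2) per group.
  2: ids {7, 10, 12, 13, 26} → ROUND(AVG(m.goals_against), 2)=4.8
  3: ids {8, 22, 28, 36} → ROUND(AVG(m.goals_against), 2)=2.5
  4: ids {4, 14, 35} → ROUND(AVG(m.goals_against), 2)=4.67

Kyoto | 4.8 ; Austin | 2.5 ; Lima | 4.67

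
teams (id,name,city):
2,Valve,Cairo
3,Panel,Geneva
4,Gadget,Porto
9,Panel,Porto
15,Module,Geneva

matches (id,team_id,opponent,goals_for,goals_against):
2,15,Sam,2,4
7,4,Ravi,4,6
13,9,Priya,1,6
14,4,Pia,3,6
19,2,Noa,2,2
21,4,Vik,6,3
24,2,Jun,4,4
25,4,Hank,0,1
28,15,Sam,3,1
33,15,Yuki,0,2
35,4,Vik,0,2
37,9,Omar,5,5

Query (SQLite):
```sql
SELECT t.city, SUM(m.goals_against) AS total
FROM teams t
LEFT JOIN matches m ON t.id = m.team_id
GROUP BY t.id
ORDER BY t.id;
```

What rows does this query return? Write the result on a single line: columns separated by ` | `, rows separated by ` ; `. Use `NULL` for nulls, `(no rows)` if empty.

Cairo | 6 ; Geneva | NULL ; Porto | 18 ; Porto | 11 ; Geneva | 7

LEFT JOIN keeps every teams row; unmatched ones get NULL for matches columns.
Group by teams.id and compute SUM(m.goals_against). SUM over an all-NULL group is NULL.
  2: ids {19, 24} → SUM(m.goals_against)=6
  3: ids {—} → SUM(m.goals_against)=NULL
  4: ids {7, 14, 21, 25, 35} → SUM(m.goals_against)=18
  9: ids {13, 37} → SUM(m.goals_against)=11
  15: ids {2, 28, 33} → SUM(m.goals_against)=7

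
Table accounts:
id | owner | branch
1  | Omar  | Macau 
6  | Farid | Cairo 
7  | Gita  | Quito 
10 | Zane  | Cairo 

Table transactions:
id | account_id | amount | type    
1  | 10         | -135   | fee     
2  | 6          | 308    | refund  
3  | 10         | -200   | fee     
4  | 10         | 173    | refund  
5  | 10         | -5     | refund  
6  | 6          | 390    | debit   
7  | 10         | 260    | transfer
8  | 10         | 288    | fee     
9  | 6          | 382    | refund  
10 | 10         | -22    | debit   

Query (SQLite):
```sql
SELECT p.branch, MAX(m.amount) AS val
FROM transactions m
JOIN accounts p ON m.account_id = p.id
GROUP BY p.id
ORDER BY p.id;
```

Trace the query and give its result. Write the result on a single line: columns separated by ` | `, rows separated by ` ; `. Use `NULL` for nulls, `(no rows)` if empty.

Cairo | 390 ; Cairo | 288

Join each transactions row to its accounts via account_id.
Group joined rows by accounts.id; compute MAX(m.amount) per group.
  6: ids {2, 6, 9} → MAX(m.amount)=390
  10: ids {1, 3, 4, 5, 7, 8, 10} → MAX(m.amount)=288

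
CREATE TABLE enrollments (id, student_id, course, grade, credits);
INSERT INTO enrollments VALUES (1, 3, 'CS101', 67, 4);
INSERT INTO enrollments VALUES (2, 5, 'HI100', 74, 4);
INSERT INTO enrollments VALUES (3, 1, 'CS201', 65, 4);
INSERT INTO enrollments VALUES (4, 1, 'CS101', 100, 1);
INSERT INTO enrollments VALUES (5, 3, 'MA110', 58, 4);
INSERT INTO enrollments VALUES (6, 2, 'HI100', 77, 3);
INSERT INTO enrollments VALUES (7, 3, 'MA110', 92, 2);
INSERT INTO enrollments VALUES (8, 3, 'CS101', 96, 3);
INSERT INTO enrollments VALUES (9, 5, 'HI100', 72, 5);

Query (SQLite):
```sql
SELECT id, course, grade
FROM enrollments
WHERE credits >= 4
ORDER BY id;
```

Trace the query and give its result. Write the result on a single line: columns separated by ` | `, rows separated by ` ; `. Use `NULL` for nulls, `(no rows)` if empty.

1 | CS101 | 67 ; 2 | HI100 | 74 ; 3 | CS201 | 65 ; 5 | MA110 | 58 ; 9 | HI100 | 72

credits >= 4: ids {1, 2, 3, 5, 9}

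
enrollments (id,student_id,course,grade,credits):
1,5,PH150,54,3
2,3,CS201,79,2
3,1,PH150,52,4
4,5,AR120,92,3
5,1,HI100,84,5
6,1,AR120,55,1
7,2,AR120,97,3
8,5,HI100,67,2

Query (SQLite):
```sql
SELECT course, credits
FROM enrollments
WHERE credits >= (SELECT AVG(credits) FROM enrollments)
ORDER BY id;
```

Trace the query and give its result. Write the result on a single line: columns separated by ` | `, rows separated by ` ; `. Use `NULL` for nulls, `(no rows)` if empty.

Scalar subquery: AVG(credits) over all enrollments rows = 2.875.
Keep rows where credits >= that value.

PH150 | 3 ; PH150 | 4 ; AR120 | 3 ; HI100 | 5 ; AR120 | 3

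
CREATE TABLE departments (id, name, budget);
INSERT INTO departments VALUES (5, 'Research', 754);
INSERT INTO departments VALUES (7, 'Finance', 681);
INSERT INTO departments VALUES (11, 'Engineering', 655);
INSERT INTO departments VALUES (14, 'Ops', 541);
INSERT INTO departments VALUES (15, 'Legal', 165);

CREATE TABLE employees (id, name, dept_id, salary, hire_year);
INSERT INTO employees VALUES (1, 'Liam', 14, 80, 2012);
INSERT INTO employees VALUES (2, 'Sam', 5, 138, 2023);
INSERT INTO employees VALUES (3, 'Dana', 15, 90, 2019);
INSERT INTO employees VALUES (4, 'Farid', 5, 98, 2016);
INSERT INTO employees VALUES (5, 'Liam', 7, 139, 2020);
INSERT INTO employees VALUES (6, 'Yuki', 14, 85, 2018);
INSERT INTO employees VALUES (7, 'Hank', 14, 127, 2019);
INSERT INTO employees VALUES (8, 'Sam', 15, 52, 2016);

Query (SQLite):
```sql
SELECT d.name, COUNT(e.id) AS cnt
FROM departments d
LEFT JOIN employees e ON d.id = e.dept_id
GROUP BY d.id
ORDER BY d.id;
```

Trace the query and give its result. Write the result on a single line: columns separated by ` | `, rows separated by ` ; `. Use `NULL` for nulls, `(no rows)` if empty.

LEFT JOIN keeps every departments row; unmatched ones get NULL for employees columns.
Group by departments.id and compute COUNT(e.id). COUNT(col) of an all-NULL group is 0.
  5: ids {2, 4} → COUNT(e.id)=2
  7: ids {5} → COUNT(e.id)=1
  11: ids {—} → COUNT(e.id)=0
  14: ids {1, 6, 7} → COUNT(e.id)=3
  15: ids {3, 8} → COUNT(e.id)=2

Research | 2 ; Finance | 1 ; Engineering | 0 ; Ops | 3 ; Legal | 2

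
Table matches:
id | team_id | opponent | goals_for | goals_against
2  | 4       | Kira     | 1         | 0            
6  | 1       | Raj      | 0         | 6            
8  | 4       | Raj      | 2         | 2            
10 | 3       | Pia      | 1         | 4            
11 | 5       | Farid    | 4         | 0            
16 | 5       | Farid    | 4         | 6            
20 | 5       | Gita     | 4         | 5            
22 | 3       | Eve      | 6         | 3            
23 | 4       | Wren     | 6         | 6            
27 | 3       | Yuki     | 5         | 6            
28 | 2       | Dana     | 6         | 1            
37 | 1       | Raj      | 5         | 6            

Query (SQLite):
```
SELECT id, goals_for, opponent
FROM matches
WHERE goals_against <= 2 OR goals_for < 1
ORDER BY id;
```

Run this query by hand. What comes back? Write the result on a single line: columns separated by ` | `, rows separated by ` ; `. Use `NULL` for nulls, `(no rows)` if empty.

2 | 1 | Kira ; 6 | 0 | Raj ; 8 | 2 | Raj ; 11 | 4 | Farid ; 28 | 6 | Dana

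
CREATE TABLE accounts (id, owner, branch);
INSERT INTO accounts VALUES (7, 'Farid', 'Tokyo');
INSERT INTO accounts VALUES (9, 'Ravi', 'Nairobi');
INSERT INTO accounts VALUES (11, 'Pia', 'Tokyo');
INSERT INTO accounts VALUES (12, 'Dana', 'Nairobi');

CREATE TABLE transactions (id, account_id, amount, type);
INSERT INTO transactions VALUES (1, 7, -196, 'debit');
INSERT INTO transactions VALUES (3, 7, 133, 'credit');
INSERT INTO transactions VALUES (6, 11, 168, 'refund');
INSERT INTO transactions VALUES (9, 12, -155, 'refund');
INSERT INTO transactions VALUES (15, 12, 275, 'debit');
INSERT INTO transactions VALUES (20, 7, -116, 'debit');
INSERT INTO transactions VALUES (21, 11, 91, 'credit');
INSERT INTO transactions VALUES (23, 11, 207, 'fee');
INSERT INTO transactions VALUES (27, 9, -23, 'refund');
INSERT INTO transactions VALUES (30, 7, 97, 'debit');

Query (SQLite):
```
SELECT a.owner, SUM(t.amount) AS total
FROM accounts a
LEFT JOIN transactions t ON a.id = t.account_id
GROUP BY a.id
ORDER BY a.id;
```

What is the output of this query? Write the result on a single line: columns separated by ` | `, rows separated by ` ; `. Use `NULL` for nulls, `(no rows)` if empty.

Farid | -82 ; Ravi | -23 ; Pia | 466 ; Dana | 120

LEFT JOIN keeps every accounts row; unmatched ones get NULL for transactions columns.
Group by accounts.id and compute SUM(t.amount). SUM over an all-NULL group is NULL.
  7: ids {1, 3, 20, 30} → SUM(t.amount)=-82
  9: ids {27} → SUM(t.amount)=-23
  11: ids {6, 21, 23} → SUM(t.amount)=466
  12: ids {9, 15} → SUM(t.amount)=120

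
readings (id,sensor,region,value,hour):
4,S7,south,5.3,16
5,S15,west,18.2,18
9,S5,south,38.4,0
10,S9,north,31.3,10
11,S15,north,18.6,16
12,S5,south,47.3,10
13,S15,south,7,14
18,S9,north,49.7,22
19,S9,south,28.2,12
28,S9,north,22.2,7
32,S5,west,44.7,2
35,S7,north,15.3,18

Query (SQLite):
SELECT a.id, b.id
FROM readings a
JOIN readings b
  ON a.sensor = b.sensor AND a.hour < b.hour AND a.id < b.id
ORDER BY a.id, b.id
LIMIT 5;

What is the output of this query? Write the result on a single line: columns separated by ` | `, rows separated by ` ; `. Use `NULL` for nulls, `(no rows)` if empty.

Pairs (a,b) with same sensor, a.hour < b.hour, a.id < b.id.
sensor groups: S15:{5,11,13} S5:{9,12,32} S7:{4,35} S9:{10,18,19,28}
Ordered by (a.id, b.id); first 5.

4 | 35 ; 9 | 12 ; 9 | 32 ; 10 | 18 ; 10 | 19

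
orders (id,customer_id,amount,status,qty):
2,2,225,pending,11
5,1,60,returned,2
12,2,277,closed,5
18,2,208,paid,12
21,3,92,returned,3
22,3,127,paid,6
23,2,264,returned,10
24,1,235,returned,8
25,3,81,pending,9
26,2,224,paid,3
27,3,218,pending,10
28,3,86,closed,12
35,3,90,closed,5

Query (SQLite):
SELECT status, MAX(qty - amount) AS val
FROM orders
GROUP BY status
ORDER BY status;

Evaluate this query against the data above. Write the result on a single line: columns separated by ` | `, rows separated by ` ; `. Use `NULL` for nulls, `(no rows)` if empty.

closed | -74 ; paid | -121 ; pending | -72 ; returned | -58

For each row compute qty - amount.
Group by status; take MAX of the expression per group.
  closed: ids {12, 28, 35} → MAX(qty - amount)=-74
  paid: ids {18, 22, 26} → MAX(qty - amount)=-121
  pending: ids {2, 25, 27} → MAX(qty - amount)=-72
  returned: ids {5, 21, 23, 24} → MAX(qty - amount)=-58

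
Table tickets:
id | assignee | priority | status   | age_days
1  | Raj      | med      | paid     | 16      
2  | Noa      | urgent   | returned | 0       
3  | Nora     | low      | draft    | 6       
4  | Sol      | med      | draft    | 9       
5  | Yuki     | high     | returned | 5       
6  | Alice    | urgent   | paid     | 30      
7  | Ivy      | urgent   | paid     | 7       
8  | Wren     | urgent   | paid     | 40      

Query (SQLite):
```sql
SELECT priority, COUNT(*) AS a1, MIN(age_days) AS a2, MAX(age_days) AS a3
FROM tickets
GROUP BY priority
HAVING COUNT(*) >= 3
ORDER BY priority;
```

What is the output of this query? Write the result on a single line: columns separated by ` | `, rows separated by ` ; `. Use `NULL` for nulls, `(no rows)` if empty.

urgent | 4 | 0 | 40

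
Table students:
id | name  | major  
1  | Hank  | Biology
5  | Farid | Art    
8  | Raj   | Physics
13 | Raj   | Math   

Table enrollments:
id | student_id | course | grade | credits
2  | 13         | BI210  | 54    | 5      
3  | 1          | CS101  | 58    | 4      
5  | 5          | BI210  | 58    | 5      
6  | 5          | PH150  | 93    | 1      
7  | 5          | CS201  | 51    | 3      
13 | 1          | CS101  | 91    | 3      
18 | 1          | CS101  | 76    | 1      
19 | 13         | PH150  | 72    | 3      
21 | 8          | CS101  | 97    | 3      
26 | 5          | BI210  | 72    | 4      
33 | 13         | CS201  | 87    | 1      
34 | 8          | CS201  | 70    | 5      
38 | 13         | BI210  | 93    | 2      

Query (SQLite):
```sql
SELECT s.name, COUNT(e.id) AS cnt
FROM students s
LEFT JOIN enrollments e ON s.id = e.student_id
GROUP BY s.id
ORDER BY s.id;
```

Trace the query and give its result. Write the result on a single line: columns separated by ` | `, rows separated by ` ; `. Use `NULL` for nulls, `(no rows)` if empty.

LEFT JOIN keeps every students row; unmatched ones get NULL for enrollments columns.
Group by students.id and compute COUNT(e.id). COUNT(col) of an all-NULL group is 0.
  1: ids {3, 13, 18} → COUNT(e.id)=3
  5: ids {5, 6, 7, 26} → COUNT(e.id)=4
  8: ids {21, 34} → COUNT(e.id)=2
  13: ids {2, 19, 33, 38} → COUNT(e.id)=4

Hank | 3 ; Farid | 4 ; Raj | 2 ; Raj | 4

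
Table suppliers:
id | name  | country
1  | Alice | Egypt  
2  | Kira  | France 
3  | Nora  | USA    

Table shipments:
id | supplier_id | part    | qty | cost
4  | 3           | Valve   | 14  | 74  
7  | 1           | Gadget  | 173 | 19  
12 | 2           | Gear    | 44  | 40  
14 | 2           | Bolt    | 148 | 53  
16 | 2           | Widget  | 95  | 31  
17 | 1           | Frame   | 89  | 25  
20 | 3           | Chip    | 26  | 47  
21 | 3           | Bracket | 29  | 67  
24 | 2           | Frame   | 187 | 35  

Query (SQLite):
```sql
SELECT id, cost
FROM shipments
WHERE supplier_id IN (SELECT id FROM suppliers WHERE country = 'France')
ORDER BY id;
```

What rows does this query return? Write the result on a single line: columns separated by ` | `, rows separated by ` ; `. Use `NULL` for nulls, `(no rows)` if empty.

Inner query: suppliers.id where country = 'France'.
Outer: keep shipments rows whose supplier_id is in that set.
Inner query → {2}

12 | 40 ; 14 | 53 ; 16 | 31 ; 24 | 35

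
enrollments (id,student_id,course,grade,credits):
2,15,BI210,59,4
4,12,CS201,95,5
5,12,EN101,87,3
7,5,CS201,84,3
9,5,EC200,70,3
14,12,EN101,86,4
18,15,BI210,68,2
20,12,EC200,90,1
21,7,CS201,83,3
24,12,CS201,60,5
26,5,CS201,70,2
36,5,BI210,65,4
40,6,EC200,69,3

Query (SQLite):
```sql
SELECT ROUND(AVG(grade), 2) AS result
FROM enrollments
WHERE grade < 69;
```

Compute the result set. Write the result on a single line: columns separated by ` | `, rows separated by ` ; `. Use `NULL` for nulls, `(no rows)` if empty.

63

Rows where grade < 69 → grade values: [59, 68, 60, 65].
AVG = 252 / 4 (rounded to 2 dp).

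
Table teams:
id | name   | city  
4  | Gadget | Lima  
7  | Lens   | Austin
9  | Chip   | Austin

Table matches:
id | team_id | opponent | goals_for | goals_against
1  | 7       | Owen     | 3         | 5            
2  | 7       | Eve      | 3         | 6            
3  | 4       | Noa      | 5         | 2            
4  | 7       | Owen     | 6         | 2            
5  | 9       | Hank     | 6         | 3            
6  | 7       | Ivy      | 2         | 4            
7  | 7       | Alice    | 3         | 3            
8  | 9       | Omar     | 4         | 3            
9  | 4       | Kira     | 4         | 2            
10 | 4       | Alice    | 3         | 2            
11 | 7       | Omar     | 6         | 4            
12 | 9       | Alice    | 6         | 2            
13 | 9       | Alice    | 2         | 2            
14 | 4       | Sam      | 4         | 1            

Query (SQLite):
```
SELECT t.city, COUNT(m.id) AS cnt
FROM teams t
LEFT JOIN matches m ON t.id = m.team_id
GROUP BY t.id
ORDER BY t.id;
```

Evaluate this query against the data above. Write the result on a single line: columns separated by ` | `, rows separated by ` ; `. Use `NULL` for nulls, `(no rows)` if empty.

LEFT JOIN keeps every teams row; unmatched ones get NULL for matches columns.
Group by teams.id and compute COUNT(m.id). COUNT(col) of an all-NULL group is 0.
  4: ids {3, 9, 10, 14} → COUNT(m.id)=4
  7: ids {1, 2, 4, 6, 7, 11} → COUNT(m.id)=6
  9: ids {5, 8, 12, 13} → COUNT(m.id)=4

Lima | 4 ; Austin | 6 ; Austin | 4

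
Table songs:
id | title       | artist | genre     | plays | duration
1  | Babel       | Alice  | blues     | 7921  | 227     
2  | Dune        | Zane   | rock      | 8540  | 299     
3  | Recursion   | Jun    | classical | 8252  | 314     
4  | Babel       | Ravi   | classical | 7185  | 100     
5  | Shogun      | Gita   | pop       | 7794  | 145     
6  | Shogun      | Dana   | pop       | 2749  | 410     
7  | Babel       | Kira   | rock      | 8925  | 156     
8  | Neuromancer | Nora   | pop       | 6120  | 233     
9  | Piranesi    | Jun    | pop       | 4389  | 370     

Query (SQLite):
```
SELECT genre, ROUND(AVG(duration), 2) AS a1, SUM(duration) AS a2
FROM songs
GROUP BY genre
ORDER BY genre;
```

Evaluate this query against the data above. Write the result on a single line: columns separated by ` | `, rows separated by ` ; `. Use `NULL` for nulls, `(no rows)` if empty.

blues | 227 | 227 ; classical | 207 | 414 ; pop | 289.5 | 1158 ; rock | 227.5 | 455

Group songs by genre.
Per group compute: ROUND(AVG(duration), 2), SUM(duration).
  blues: ids {1} → ROUND(AVG(duration), 2)=227, SUM(duration)=227
  classical: ids {3, 4} → ROUND(AVG(duration), 2)=207, SUM(duration)=414
  pop: ids {5, 6, 8, 9} → ROUND(AVG(duration), 2)=289.5, SUM(duration)=1158
  rock: ids {2, 7} → ROUND(AVG(duration), 2)=227.5, SUM(duration)=455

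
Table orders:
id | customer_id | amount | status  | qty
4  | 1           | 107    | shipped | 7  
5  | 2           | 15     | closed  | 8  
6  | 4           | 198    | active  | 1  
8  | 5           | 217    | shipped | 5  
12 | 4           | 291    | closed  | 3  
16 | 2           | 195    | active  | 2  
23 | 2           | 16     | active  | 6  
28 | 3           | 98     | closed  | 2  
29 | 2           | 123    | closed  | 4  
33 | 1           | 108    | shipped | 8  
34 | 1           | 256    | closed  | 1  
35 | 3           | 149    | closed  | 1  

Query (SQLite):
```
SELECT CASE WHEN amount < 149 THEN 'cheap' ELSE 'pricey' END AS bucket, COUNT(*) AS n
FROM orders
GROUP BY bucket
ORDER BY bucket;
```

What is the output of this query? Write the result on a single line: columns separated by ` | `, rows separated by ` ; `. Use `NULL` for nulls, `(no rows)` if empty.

cheap | 6 ; pricey | 6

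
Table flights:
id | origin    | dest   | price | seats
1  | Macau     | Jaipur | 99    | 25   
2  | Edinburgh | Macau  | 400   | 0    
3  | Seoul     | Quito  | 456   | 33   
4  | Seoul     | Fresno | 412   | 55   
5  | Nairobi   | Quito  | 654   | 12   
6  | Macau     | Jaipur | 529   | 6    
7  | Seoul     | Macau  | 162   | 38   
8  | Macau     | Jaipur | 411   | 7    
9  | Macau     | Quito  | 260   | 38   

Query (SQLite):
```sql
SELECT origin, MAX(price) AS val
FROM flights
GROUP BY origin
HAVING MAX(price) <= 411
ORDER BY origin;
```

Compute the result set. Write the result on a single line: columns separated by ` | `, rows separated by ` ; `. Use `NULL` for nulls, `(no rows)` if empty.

Edinburgh | 400

Partition flights by origin; compute MAX(price) within each group.
HAVING: keep groups where MAX(price) <= 411.
  Edinburgh: ids {2} → MAX(price)=400
  Macau: ids {1, 6, 8, 9} → MAX(price)=529
  Nairobi: ids {5} → MAX(price)=654
  Seoul: ids {3, 4, 7} → MAX(price)=456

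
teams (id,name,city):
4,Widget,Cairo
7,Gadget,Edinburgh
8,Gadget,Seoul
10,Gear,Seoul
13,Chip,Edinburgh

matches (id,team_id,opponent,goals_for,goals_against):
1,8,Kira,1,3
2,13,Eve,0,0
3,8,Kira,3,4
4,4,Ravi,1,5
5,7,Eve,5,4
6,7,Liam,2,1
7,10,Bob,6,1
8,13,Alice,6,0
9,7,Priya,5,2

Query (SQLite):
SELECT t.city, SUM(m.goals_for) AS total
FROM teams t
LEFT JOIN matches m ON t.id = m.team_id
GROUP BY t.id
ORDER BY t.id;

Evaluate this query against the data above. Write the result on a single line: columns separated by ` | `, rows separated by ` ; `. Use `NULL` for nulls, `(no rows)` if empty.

LEFT JOIN keeps every teams row; unmatched ones get NULL for matches columns.
Group by teams.id and compute SUM(m.goals_for). SUM over an all-NULL group is NULL.
  4: ids {4} → SUM(m.goals_for)=1
  7: ids {5, 6, 9} → SUM(m.goals_for)=12
  8: ids {1, 3} → SUM(m.goals_for)=4
  10: ids {7} → SUM(m.goals_for)=6
  13: ids {2, 8} → SUM(m.goals_for)=6

Cairo | 1 ; Edinburgh | 12 ; Seoul | 4 ; Seoul | 6 ; Edinburgh | 6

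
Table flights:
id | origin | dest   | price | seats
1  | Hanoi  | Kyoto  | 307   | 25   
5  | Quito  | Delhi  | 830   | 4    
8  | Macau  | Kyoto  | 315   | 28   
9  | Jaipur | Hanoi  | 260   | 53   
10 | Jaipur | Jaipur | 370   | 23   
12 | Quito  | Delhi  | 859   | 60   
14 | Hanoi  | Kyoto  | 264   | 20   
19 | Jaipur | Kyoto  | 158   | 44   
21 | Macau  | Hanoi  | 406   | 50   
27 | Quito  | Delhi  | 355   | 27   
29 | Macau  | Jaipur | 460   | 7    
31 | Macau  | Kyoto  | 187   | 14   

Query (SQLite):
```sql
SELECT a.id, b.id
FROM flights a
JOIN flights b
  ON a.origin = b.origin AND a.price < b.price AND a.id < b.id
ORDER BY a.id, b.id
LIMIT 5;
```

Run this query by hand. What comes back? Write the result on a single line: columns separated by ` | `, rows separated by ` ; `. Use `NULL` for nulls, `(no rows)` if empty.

5 | 12 ; 8 | 21 ; 8 | 29 ; 9 | 10 ; 21 | 29

Pairs (a,b) with same origin, a.price < b.price, a.id < b.id.
origin groups: Hanoi:{1,14} Jaipur:{9,10,19} Macau:{8,21,29,31} Quito:{5,12,27}
Ordered by (a.id, b.id); first 5.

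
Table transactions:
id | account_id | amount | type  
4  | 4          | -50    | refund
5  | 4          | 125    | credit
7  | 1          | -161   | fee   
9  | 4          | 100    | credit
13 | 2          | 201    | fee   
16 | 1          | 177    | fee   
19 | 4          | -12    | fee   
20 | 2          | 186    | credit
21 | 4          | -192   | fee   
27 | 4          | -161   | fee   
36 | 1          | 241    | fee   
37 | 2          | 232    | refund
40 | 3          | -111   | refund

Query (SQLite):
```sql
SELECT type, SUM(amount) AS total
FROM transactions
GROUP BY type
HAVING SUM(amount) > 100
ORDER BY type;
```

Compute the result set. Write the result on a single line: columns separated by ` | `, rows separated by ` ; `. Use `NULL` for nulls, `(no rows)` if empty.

Partition transactions by type; compute SUM(amount) within each group.
HAVING: keep groups where SUM(amount) > 100.
  credit: ids {5, 9, 20} → SUM(amount)=411
  fee: ids {7, 13, 16, 19, 21, 27, 36} → SUM(amount)=93
  refund: ids {4, 37, 40} → SUM(amount)=71

credit | 411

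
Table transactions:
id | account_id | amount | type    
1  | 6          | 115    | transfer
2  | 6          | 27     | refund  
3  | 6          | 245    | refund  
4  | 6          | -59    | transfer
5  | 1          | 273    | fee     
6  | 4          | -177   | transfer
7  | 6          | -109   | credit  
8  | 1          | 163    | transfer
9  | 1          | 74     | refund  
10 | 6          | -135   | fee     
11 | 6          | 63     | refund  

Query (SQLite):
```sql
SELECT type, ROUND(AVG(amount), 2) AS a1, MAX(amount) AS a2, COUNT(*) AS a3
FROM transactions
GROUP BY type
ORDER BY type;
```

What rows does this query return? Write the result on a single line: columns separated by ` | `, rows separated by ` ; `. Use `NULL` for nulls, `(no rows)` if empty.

credit | -109 | -109 | 1 ; fee | 69 | 273 | 2 ; refund | 102.25 | 245 | 4 ; transfer | 10.5 | 163 | 4

Group transactions by type.
Per group compute: ROUND(AVG(amount), 2), MAX(amount), COUNT(*).
  credit: ids {7} → ROUND(AVG(amount), 2)=-109, MAX(amount)=-109, COUNT(*)=1
  fee: ids {5, 10} → ROUND(AVG(amount), 2)=69, MAX(amount)=273, COUNT(*)=2
  refund: ids {2, 3, 9, 11} → ROUND(AVG(amount), 2)=102.25, MAX(amount)=245, COUNT(*)=4
  transfer: ids {1, 4, 6, 8} → ROUND(AVG(amount), 2)=10.5, MAX(amount)=163, COUNT(*)=4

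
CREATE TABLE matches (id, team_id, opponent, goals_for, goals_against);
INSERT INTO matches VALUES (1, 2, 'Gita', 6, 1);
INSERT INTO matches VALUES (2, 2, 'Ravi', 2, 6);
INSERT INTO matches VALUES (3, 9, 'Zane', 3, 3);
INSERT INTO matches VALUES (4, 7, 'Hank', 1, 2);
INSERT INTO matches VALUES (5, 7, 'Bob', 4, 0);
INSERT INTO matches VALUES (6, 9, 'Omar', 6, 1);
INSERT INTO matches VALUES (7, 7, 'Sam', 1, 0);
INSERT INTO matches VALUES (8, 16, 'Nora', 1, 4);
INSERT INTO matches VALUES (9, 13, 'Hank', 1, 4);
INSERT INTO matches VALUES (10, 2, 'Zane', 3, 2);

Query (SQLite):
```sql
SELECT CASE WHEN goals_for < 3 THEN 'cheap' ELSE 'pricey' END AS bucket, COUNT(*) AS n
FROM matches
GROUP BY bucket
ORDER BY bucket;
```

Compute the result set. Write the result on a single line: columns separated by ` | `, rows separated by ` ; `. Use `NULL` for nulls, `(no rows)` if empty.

cheap | 5 ; pricey | 5

Bucket rows by goals_for < 3 → 'cheap' else 'pricey'; count each bucket.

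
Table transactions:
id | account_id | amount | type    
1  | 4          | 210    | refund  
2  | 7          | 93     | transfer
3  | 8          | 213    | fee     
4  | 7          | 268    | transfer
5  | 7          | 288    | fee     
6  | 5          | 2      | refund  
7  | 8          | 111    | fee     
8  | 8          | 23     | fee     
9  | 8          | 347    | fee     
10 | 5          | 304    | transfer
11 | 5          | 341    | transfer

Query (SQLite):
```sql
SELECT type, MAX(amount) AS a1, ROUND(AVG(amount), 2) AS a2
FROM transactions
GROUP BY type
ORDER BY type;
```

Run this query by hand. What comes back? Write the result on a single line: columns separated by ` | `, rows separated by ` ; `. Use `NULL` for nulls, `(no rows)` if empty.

fee | 347 | 196.4 ; refund | 210 | 106 ; transfer | 341 | 251.5

Group transactions by type.
Per group compute: MAX(amount), ROUND(AVG(amount), 2).
  fee: ids {3, 5, 7, 8, 9} → MAX(amount)=347, ROUND(AVG(amount), 2)=196.4
  refund: ids {1, 6} → MAX(amount)=210, ROUND(AVG(amount), 2)=106
  transfer: ids {2, 4, 10, 11} → MAX(amount)=341, ROUND(AVG(amount), 2)=251.5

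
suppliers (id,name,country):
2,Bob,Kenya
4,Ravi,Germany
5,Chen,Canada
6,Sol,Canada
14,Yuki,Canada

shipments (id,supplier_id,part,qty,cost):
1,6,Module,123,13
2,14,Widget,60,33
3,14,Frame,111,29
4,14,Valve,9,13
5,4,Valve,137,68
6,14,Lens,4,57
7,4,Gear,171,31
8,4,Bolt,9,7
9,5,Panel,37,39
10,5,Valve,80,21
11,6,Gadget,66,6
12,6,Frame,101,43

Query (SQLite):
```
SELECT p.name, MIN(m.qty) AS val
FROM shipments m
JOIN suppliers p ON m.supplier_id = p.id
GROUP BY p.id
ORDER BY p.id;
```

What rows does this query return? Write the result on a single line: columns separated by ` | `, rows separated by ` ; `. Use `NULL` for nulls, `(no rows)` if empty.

Join each shipments row to its suppliers via supplier_id.
Group joined rows by suppliers.id; compute MIN(m.qty) per group.
  4: ids {5, 7, 8} → MIN(m.qty)=9
  5: ids {9, 10} → MIN(m.qty)=37
  6: ids {1, 11, 12} → MIN(m.qty)=66
  14: ids {2, 3, 4, 6} → MIN(m.qty)=4

Ravi | 9 ; Chen | 37 ; Sol | 66 ; Yuki | 4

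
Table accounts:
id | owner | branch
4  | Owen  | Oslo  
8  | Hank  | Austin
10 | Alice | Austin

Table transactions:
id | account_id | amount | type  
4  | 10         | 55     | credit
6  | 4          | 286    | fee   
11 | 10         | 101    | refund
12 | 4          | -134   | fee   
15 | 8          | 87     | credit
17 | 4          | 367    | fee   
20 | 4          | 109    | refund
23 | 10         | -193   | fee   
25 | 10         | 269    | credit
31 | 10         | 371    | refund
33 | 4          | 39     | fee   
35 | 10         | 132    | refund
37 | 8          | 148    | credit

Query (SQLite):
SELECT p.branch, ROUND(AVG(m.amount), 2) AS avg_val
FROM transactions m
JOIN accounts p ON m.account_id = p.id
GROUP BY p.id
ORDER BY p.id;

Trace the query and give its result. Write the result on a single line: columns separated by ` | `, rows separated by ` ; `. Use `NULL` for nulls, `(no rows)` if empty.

Oslo | 133.4 ; Austin | 117.5 ; Austin | 122.5

Join each transactions row to its accounts via account_id.
Group joined rows by accounts.id; compute ROUND(AVG(m.amount), 2) per group.
  4: ids {6, 12, 17, 20, 33} → ROUND(AVG(m.amount), 2)=133.4
  8: ids {15, 37} → ROUND(AVG(m.amount), 2)=117.5
  10: ids {4, 11, 23, 25, 31, 35} → ROUND(AVG(m.amount), 2)=122.5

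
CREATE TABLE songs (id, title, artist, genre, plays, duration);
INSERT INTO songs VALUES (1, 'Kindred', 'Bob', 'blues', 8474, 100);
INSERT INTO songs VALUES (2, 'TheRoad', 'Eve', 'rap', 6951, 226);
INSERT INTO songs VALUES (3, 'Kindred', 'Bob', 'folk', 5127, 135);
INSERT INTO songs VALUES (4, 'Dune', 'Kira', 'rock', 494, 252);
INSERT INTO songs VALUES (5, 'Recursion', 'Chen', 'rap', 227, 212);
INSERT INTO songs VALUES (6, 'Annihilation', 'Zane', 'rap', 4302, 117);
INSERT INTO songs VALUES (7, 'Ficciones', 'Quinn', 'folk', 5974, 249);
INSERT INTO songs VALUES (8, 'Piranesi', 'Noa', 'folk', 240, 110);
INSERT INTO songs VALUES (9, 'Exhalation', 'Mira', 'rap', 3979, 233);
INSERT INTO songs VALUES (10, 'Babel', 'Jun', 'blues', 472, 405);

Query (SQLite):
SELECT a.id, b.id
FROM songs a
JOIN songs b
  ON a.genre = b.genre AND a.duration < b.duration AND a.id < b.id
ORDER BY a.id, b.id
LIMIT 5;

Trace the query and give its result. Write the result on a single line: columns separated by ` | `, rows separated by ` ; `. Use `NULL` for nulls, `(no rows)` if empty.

1 | 10 ; 2 | 9 ; 3 | 7 ; 5 | 9 ; 6 | 9

Pairs (a,b) with same genre, a.duration < b.duration, a.id < b.id.
genre groups: blues:{1,10} folk:{3,7,8} rap:{2,5,6,9} rock:{4}
Ordered by (a.id, b.id); first 5.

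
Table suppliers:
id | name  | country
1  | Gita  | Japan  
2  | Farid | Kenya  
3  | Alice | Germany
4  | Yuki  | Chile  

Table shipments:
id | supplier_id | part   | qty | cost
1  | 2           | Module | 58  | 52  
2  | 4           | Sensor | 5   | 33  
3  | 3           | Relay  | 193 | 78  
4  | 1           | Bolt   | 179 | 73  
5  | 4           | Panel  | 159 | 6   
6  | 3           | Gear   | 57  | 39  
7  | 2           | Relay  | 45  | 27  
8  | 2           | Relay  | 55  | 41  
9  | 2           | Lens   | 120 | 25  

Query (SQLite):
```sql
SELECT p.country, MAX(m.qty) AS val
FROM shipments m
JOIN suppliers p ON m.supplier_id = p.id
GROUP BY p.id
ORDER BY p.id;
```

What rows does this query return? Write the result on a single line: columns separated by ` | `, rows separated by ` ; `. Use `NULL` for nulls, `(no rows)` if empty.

Join each shipments row to its suppliers via supplier_id.
Group joined rows by suppliers.id; compute MAX(m.qty) per group.
  1: ids {4} → MAX(m.qty)=179
  2: ids {1, 7, 8, 9} → MAX(m.qty)=120
  3: ids {3, 6} → MAX(m.qty)=193
  4: ids {2, 5} → MAX(m.qty)=159

Japan | 179 ; Kenya | 120 ; Germany | 193 ; Chile | 159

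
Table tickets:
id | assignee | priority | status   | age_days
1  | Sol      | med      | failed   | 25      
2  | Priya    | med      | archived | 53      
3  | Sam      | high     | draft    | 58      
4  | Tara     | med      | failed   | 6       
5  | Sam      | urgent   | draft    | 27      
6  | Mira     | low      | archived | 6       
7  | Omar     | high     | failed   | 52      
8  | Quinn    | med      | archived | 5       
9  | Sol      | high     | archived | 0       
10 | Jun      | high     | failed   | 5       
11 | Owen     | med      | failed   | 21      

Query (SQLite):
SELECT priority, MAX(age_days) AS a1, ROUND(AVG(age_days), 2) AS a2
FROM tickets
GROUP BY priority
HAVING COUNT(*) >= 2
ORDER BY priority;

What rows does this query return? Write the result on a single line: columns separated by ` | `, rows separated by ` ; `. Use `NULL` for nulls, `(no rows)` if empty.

high | 58 | 28.75 ; med | 53 | 22

Group tickets by priority.
Per group compute: MAX(age_days), ROUND(AVG(age_days), 2).
HAVING: drop groups with fewer than 2 rows.
  high: ids {3, 7, 9, 10} → MAX(age_days)=58, ROUND(AVG(age_days), 2)=28.75
  low: ids {6} → MAX(age_days)=6, ROUND(AVG(age_days), 2)=6
  med: ids {1, 2, 4, 8, 11} → MAX(age_days)=53, ROUND(AVG(age_days), 2)=22
  urgent: ids {5} → MAX(age_days)=27, ROUND(AVG(age_days), 2)=27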